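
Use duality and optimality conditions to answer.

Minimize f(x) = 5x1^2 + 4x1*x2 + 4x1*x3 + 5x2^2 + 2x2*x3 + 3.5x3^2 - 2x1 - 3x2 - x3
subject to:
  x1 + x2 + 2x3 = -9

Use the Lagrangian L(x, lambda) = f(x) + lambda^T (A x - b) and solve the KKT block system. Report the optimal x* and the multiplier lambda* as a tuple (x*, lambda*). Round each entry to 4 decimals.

Form the Lagrangian:
  L(x, lambda) = (1/2) x^T Q x + c^T x + lambda^T (A x - b)
Stationarity (grad_x L = 0): Q x + c + A^T lambda = 0.
Primal feasibility: A x = b.

This gives the KKT block system:
  [ Q   A^T ] [ x     ]   [-c ]
  [ A    0  ] [ lambda ] = [ b ]

Solving the linear system:
  x*      = (0.7096, -0.636, -4.5368)
  lambda* = (15.5956)
  f(x*)   = 72.693

x* = (0.7096, -0.636, -4.5368), lambda* = (15.5956)


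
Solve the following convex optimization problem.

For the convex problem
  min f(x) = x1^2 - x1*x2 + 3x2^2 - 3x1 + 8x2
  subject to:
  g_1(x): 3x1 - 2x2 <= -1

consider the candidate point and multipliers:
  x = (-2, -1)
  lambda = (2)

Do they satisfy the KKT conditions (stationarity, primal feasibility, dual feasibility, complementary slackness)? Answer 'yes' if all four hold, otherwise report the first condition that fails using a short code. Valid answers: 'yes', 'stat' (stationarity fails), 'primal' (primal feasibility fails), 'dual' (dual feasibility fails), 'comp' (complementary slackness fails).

Gradient of f: grad f(x) = Q x + c = (-6, 4)
Constraint values g_i(x) = a_i^T x - b_i:
  g_1((-2, -1)) = -3
Stationarity residual: grad f(x) + sum_i lambda_i a_i = (0, 0)
  -> stationarity OK
Primal feasibility (all g_i <= 0): OK
Dual feasibility (all lambda_i >= 0): OK
Complementary slackness (lambda_i * g_i(x) = 0 for all i): FAILS

Verdict: the first failing condition is complementary_slackness -> comp.

comp


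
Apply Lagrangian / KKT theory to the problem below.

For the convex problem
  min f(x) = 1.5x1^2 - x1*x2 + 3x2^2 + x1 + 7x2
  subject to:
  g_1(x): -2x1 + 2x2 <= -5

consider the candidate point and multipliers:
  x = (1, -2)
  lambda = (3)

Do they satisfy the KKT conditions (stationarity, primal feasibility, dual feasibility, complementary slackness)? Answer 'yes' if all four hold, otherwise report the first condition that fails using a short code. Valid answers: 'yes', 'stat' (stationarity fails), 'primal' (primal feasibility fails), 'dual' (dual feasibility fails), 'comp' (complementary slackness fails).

Gradient of f: grad f(x) = Q x + c = (6, -6)
Constraint values g_i(x) = a_i^T x - b_i:
  g_1((1, -2)) = -1
Stationarity residual: grad f(x) + sum_i lambda_i a_i = (0, 0)
  -> stationarity OK
Primal feasibility (all g_i <= 0): OK
Dual feasibility (all lambda_i >= 0): OK
Complementary slackness (lambda_i * g_i(x) = 0 for all i): FAILS

Verdict: the first failing condition is complementary_slackness -> comp.

comp


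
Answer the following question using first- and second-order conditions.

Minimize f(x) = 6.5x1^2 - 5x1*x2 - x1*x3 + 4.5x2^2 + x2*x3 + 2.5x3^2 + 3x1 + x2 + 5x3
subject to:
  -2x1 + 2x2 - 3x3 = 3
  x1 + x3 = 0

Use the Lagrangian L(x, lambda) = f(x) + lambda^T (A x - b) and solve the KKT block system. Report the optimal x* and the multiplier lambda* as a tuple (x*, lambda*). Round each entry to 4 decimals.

Form the Lagrangian:
  L(x, lambda) = (1/2) x^T Q x + c^T x + lambda^T (A x - b)
Stationarity (grad_x L = 0): Q x + c + A^T lambda = 0.
Primal feasibility: A x = b.

This gives the KKT block system:
  [ Q   A^T ] [ x     ]   [-c ]
  [ A    0  ] [ lambda ] = [ b ]

Solving the linear system:
  x*      = (0.646, 1.177, -0.646)
  lambda* = (-3.8584, -13.8761)
  f(x*)   = 5.7301

x* = (0.646, 1.177, -0.646), lambda* = (-3.8584, -13.8761)


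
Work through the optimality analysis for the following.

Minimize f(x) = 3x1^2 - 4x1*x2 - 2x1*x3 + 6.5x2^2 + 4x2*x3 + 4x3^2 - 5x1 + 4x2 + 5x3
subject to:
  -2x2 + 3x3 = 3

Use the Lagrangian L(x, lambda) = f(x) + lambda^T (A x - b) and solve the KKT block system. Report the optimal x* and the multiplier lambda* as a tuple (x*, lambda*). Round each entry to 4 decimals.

Form the Lagrangian:
  L(x, lambda) = (1/2) x^T Q x + c^T x + lambda^T (A x - b)
Stationarity (grad_x L = 0): Q x + c + A^T lambda = 0.
Primal feasibility: A x = b.

This gives the KKT block system:
  [ Q   A^T ] [ x     ]   [-c ]
  [ A    0  ] [ lambda ] = [ b ]

Solving the linear system:
  x*      = (0.6253, -0.6091, 0.594)
  lambda* = (-2.0216)
  f(x*)   = 1.736

x* = (0.6253, -0.6091, 0.594), lambda* = (-2.0216)


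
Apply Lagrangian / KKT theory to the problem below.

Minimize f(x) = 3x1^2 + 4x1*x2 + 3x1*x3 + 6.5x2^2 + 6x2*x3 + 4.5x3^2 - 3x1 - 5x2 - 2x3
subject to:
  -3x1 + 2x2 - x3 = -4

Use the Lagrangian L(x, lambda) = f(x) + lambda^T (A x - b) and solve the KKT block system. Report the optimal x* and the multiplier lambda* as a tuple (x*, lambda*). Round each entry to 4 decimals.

Form the Lagrangian:
  L(x, lambda) = (1/2) x^T Q x + c^T x + lambda^T (A x - b)
Stationarity (grad_x L = 0): Q x + c + A^T lambda = 0.
Primal feasibility: A x = b.

This gives the KKT block system:
  [ Q   A^T ] [ x     ]   [-c ]
  [ A    0  ] [ lambda ] = [ b ]

Solving the linear system:
  x*      = (1.1693, -0.1987, 0.0947)
  lambda* = (1.1685)
  f(x*)   = 0.9849

x* = (1.1693, -0.1987, 0.0947), lambda* = (1.1685)


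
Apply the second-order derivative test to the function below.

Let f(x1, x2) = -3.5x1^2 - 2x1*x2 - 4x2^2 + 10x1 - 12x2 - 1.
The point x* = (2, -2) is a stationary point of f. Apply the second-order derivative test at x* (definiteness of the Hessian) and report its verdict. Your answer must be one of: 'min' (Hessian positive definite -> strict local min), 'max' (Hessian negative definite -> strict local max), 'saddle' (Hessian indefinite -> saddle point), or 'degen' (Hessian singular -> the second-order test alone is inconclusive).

Compute the Hessian H = grad^2 f:
  H = [[-7, -2], [-2, -8]]
Verify stationarity: grad f(x*) = H x* + g = (0, 0).
Eigenvalues of H: -9.5616, -5.4384.
Both eigenvalues < 0, so H is negative definite -> x* is a strict local max.

max


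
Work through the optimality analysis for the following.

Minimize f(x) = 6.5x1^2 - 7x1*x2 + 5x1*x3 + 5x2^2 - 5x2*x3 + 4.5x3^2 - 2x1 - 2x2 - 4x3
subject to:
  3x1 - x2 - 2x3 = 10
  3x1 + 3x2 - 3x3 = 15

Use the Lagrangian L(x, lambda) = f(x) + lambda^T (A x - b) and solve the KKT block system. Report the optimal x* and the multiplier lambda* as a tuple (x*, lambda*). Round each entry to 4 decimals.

Form the Lagrangian:
  L(x, lambda) = (1/2) x^T Q x + c^T x + lambda^T (A x - b)
Stationarity (grad_x L = 0): Q x + c + A^T lambda = 0.
Primal feasibility: A x = b.

This gives the KKT block system:
  [ Q   A^T ] [ x     ]   [-c ]
  [ A    0  ] [ lambda ] = [ b ]

Solving the linear system:
  x*      = (2.466, 0.822, -1.712)
  lambda* = (-4.5566, -0.6915)
  f(x*)   = 28.1052

x* = (2.466, 0.822, -1.712), lambda* = (-4.5566, -0.6915)


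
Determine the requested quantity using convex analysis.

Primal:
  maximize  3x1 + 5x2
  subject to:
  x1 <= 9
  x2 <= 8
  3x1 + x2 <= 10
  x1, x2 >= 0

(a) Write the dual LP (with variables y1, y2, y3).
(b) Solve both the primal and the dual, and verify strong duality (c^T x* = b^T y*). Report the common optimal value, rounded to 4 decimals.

The standard primal-dual pair for 'max c^T x s.t. A x <= b, x >= 0' is:
  Dual:  min b^T y  s.t.  A^T y >= c,  y >= 0.

So the dual LP is:
  minimize  9y1 + 8y2 + 10y3
  subject to:
    y1 + 3y3 >= 3
    y2 + y3 >= 5
    y1, y2, y3 >= 0

Solving the primal: x* = (0.6667, 8).
  primal value c^T x* = 42.
Solving the dual: y* = (0, 4, 1).
  dual value b^T y* = 42.
Strong duality: c^T x* = b^T y*. Confirmed.

42


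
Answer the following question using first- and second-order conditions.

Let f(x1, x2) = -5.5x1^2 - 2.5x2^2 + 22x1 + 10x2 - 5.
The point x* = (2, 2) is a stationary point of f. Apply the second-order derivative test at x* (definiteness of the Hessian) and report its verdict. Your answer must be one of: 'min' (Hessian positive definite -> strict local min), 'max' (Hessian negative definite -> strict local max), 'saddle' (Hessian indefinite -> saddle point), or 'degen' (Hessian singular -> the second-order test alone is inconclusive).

Compute the Hessian H = grad^2 f:
  H = [[-11, 0], [0, -5]]
Verify stationarity: grad f(x*) = H x* + g = (0, 0).
Eigenvalues of H: -11, -5.
Both eigenvalues < 0, so H is negative definite -> x* is a strict local max.

max


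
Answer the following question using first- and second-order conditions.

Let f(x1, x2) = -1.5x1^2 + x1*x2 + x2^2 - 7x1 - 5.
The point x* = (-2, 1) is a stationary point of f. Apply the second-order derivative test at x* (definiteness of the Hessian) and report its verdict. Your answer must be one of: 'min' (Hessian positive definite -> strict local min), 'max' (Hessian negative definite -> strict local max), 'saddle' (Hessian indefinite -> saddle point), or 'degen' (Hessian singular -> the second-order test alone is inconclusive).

Compute the Hessian H = grad^2 f:
  H = [[-3, 1], [1, 2]]
Verify stationarity: grad f(x*) = H x* + g = (0, 0).
Eigenvalues of H: -3.1926, 2.1926.
Eigenvalues have mixed signs, so H is indefinite -> x* is a saddle point.

saddle


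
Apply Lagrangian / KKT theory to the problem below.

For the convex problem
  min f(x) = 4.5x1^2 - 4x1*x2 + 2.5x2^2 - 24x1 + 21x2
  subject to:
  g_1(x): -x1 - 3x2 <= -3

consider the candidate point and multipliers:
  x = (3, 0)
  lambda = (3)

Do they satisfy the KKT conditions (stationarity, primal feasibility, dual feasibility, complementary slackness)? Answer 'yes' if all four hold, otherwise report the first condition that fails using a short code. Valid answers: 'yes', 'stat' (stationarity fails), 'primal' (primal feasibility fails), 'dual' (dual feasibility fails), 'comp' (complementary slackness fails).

Gradient of f: grad f(x) = Q x + c = (3, 9)
Constraint values g_i(x) = a_i^T x - b_i:
  g_1((3, 0)) = 0
Stationarity residual: grad f(x) + sum_i lambda_i a_i = (0, 0)
  -> stationarity OK
Primal feasibility (all g_i <= 0): OK
Dual feasibility (all lambda_i >= 0): OK
Complementary slackness (lambda_i * g_i(x) = 0 for all i): OK

Verdict: yes, KKT holds.

yes


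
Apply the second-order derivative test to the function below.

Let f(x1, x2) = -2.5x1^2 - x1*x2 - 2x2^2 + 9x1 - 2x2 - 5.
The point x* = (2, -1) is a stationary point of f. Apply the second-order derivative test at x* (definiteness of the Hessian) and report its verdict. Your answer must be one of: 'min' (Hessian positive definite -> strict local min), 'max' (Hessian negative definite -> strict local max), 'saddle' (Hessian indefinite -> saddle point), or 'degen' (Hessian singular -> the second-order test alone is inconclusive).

Compute the Hessian H = grad^2 f:
  H = [[-5, -1], [-1, -4]]
Verify stationarity: grad f(x*) = H x* + g = (0, 0).
Eigenvalues of H: -5.618, -3.382.
Both eigenvalues < 0, so H is negative definite -> x* is a strict local max.

max


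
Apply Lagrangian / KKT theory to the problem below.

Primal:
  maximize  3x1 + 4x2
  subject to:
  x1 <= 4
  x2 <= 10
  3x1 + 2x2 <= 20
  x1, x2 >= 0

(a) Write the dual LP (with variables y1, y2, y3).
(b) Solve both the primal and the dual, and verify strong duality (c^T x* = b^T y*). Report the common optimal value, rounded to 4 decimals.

The standard primal-dual pair for 'max c^T x s.t. A x <= b, x >= 0' is:
  Dual:  min b^T y  s.t.  A^T y >= c,  y >= 0.

So the dual LP is:
  minimize  4y1 + 10y2 + 20y3
  subject to:
    y1 + 3y3 >= 3
    y2 + 2y3 >= 4
    y1, y2, y3 >= 0

Solving the primal: x* = (0, 10).
  primal value c^T x* = 40.
Solving the dual: y* = (0, 0, 2).
  dual value b^T y* = 40.
Strong duality: c^T x* = b^T y*. Confirmed.

40


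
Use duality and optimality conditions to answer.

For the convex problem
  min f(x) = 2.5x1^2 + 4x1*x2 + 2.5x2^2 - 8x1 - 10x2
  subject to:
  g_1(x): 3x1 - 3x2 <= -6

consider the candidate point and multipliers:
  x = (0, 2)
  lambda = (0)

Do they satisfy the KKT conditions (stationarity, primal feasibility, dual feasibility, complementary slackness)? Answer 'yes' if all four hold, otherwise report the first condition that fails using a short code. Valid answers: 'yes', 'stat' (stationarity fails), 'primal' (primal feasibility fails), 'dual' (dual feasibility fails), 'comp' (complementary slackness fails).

Gradient of f: grad f(x) = Q x + c = (0, 0)
Constraint values g_i(x) = a_i^T x - b_i:
  g_1((0, 2)) = 0
Stationarity residual: grad f(x) + sum_i lambda_i a_i = (0, 0)
  -> stationarity OK
Primal feasibility (all g_i <= 0): OK
Dual feasibility (all lambda_i >= 0): OK
Complementary slackness (lambda_i * g_i(x) = 0 for all i): OK

Verdict: yes, KKT holds.

yes


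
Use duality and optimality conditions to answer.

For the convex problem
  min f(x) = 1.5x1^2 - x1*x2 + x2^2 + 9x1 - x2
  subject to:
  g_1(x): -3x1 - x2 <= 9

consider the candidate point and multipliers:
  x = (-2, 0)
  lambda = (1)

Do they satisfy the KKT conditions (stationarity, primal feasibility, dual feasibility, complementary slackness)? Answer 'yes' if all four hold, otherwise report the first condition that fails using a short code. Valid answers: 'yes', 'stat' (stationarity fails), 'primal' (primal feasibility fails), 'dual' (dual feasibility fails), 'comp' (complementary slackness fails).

Gradient of f: grad f(x) = Q x + c = (3, 1)
Constraint values g_i(x) = a_i^T x - b_i:
  g_1((-2, 0)) = -3
Stationarity residual: grad f(x) + sum_i lambda_i a_i = (0, 0)
  -> stationarity OK
Primal feasibility (all g_i <= 0): OK
Dual feasibility (all lambda_i >= 0): OK
Complementary slackness (lambda_i * g_i(x) = 0 for all i): FAILS

Verdict: the first failing condition is complementary_slackness -> comp.

comp


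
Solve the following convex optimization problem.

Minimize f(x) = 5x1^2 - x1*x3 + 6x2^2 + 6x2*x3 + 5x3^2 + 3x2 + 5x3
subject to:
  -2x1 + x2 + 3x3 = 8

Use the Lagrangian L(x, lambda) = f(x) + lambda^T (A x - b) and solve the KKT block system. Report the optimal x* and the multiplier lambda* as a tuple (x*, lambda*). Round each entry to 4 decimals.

Form the Lagrangian:
  L(x, lambda) = (1/2) x^T Q x + c^T x + lambda^T (A x - b)
Stationarity (grad_x L = 0): Q x + c + A^T lambda = 0.
Primal feasibility: A x = b.

This gives the KKT block system:
  [ Q   A^T ] [ x     ]   [-c ]
  [ A    0  ] [ lambda ] = [ b ]

Solving the linear system:
  x*      = (-1.3063, -0.6242, 2.0039)
  lambda* = (-7.5333)
  f(x*)   = 34.2068

x* = (-1.3063, -0.6242, 2.0039), lambda* = (-7.5333)


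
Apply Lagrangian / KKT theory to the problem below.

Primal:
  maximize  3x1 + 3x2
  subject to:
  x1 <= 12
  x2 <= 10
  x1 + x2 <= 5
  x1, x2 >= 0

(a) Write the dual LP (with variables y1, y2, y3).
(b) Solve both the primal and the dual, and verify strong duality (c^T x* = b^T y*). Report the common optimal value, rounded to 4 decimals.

The standard primal-dual pair for 'max c^T x s.t. A x <= b, x >= 0' is:
  Dual:  min b^T y  s.t.  A^T y >= c,  y >= 0.

So the dual LP is:
  minimize  12y1 + 10y2 + 5y3
  subject to:
    y1 + y3 >= 3
    y2 + y3 >= 3
    y1, y2, y3 >= 0

Solving the primal: x* = (5, 0).
  primal value c^T x* = 15.
Solving the dual: y* = (0, 0, 3).
  dual value b^T y* = 15.
Strong duality: c^T x* = b^T y*. Confirmed.

15


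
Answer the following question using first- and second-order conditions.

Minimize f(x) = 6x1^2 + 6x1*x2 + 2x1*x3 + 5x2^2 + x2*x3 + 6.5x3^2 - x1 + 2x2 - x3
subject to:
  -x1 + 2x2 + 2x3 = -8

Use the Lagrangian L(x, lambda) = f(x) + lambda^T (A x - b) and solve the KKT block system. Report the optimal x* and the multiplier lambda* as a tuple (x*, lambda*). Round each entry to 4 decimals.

Form the Lagrangian:
  L(x, lambda) = (1/2) x^T Q x + c^T x + lambda^T (A x - b)
Stationarity (grad_x L = 0): Q x + c + A^T lambda = 0.
Primal feasibility: A x = b.

This gives the KKT block system:
  [ Q   A^T ] [ x     ]   [-c ]
  [ A    0  ] [ lambda ] = [ b ]

Solving the linear system:
  x*      = (1.7962, -2.2575, -0.8444)
  lambda* = (5.321)
  f(x*)   = 18.5506

x* = (1.7962, -2.2575, -0.8444), lambda* = (5.321)


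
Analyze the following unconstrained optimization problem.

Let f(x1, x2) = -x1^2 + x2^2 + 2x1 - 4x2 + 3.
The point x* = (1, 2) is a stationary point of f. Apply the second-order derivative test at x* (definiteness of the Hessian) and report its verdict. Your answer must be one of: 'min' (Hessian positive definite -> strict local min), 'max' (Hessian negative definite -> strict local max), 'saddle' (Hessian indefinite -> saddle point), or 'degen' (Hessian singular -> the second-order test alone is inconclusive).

Compute the Hessian H = grad^2 f:
  H = [[-2, 0], [0, 2]]
Verify stationarity: grad f(x*) = H x* + g = (0, 0).
Eigenvalues of H: -2, 2.
Eigenvalues have mixed signs, so H is indefinite -> x* is a saddle point.

saddle


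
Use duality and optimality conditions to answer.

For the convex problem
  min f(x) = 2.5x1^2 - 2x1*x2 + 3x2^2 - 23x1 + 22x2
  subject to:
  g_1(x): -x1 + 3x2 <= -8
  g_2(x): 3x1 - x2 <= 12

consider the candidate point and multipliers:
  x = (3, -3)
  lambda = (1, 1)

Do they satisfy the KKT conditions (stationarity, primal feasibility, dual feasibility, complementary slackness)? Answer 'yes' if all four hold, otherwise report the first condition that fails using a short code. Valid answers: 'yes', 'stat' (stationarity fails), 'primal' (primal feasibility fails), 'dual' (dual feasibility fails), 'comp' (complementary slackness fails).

Gradient of f: grad f(x) = Q x + c = (-2, -2)
Constraint values g_i(x) = a_i^T x - b_i:
  g_1((3, -3)) = -4
  g_2((3, -3)) = 0
Stationarity residual: grad f(x) + sum_i lambda_i a_i = (0, 0)
  -> stationarity OK
Primal feasibility (all g_i <= 0): OK
Dual feasibility (all lambda_i >= 0): OK
Complementary slackness (lambda_i * g_i(x) = 0 for all i): FAILS

Verdict: the first failing condition is complementary_slackness -> comp.

comp


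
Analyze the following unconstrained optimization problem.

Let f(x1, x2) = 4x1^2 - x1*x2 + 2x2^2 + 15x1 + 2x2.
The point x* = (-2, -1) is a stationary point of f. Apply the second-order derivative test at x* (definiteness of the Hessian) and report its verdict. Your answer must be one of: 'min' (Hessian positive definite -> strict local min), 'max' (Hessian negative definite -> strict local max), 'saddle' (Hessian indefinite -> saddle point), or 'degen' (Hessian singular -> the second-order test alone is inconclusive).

Compute the Hessian H = grad^2 f:
  H = [[8, -1], [-1, 4]]
Verify stationarity: grad f(x*) = H x* + g = (0, 0).
Eigenvalues of H: 3.7639, 8.2361.
Both eigenvalues > 0, so H is positive definite -> x* is a strict local min.

min


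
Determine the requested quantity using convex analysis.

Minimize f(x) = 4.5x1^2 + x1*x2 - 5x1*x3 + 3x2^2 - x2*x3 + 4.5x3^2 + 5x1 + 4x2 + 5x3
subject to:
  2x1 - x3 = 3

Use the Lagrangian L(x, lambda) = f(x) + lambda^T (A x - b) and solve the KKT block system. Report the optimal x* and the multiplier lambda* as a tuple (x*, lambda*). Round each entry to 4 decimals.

Form the Lagrangian:
  L(x, lambda) = (1/2) x^T Q x + c^T x + lambda^T (A x - b)
Stationarity (grad_x L = 0): Q x + c + A^T lambda = 0.
Primal feasibility: A x = b.

This gives the KKT block system:
  [ Q   A^T ] [ x     ]   [-c ]
  [ A    0  ] [ lambda ] = [ b ]

Solving the linear system:
  x*      = (0.9195, -1.0134, -1.1611)
  lambda* = (-9.0336)
  f(x*)   = 10.9195

x* = (0.9195, -1.0134, -1.1611), lambda* = (-9.0336)


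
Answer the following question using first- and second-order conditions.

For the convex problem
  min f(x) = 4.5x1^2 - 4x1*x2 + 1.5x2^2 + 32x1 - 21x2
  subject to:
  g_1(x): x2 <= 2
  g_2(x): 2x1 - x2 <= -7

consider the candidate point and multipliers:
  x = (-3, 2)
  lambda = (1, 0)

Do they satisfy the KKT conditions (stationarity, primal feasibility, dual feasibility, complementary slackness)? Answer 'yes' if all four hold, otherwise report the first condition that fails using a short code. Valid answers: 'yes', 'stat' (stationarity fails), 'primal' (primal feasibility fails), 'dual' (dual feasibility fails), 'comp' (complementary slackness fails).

Gradient of f: grad f(x) = Q x + c = (-3, -3)
Constraint values g_i(x) = a_i^T x - b_i:
  g_1((-3, 2)) = 0
  g_2((-3, 2)) = -1
Stationarity residual: grad f(x) + sum_i lambda_i a_i = (-3, -2)
  -> stationarity FAILS
Primal feasibility (all g_i <= 0): OK
Dual feasibility (all lambda_i >= 0): OK
Complementary slackness (lambda_i * g_i(x) = 0 for all i): OK

Verdict: the first failing condition is stationarity -> stat.

stat


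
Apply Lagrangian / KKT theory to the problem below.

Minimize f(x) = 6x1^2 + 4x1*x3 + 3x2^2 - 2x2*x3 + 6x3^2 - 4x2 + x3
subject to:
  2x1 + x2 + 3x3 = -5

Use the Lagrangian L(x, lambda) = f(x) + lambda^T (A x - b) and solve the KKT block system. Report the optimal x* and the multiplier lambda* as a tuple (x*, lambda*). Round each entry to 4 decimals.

Form the Lagrangian:
  L(x, lambda) = (1/2) x^T Q x + c^T x + lambda^T (A x - b)
Stationarity (grad_x L = 0): Q x + c + A^T lambda = 0.
Primal feasibility: A x = b.

This gives the KKT block system:
  [ Q   A^T ] [ x     ]   [-c ]
  [ A    0  ] [ lambda ] = [ b ]

Solving the linear system:
  x*      = (-0.3807, -0.5367, -1.2339)
  lambda* = (4.7523)
  f(x*)   = 12.3372

x* = (-0.3807, -0.5367, -1.2339), lambda* = (4.7523)


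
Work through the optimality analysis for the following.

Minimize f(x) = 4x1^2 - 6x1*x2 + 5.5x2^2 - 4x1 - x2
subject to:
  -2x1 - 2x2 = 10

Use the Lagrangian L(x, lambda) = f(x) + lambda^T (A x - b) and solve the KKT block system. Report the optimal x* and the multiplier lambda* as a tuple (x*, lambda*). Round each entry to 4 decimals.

Form the Lagrangian:
  L(x, lambda) = (1/2) x^T Q x + c^T x + lambda^T (A x - b)
Stationarity (grad_x L = 0): Q x + c + A^T lambda = 0.
Primal feasibility: A x = b.

This gives the KKT block system:
  [ Q   A^T ] [ x     ]   [-c ]
  [ A    0  ] [ lambda ] = [ b ]

Solving the linear system:
  x*      = (-2.6452, -2.3548)
  lambda* = (-5.5161)
  f(x*)   = 34.0484

x* = (-2.6452, -2.3548), lambda* = (-5.5161)


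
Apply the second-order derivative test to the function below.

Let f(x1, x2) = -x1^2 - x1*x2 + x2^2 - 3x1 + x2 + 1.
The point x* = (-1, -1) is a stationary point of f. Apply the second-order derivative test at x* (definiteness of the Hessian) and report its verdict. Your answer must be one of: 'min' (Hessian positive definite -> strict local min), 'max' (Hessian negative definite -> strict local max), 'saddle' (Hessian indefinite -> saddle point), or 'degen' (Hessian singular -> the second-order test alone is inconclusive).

Compute the Hessian H = grad^2 f:
  H = [[-2, -1], [-1, 2]]
Verify stationarity: grad f(x*) = H x* + g = (0, 0).
Eigenvalues of H: -2.2361, 2.2361.
Eigenvalues have mixed signs, so H is indefinite -> x* is a saddle point.

saddle


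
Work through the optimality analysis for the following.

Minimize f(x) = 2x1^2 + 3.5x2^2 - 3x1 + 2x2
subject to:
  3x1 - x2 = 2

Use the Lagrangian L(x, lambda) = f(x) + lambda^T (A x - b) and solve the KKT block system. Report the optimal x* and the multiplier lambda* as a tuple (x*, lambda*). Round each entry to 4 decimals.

Form the Lagrangian:
  L(x, lambda) = (1/2) x^T Q x + c^T x + lambda^T (A x - b)
Stationarity (grad_x L = 0): Q x + c + A^T lambda = 0.
Primal feasibility: A x = b.

This gives the KKT block system:
  [ Q   A^T ] [ x     ]   [-c ]
  [ A    0  ] [ lambda ] = [ b ]

Solving the linear system:
  x*      = (0.5821, -0.2537)
  lambda* = (0.2239)
  f(x*)   = -1.3507

x* = (0.5821, -0.2537), lambda* = (0.2239)


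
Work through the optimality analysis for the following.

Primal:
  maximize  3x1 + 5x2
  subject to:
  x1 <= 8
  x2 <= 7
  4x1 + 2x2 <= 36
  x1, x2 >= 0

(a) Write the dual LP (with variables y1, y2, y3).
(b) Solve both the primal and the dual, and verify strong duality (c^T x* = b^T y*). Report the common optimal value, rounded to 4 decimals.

The standard primal-dual pair for 'max c^T x s.t. A x <= b, x >= 0' is:
  Dual:  min b^T y  s.t.  A^T y >= c,  y >= 0.

So the dual LP is:
  minimize  8y1 + 7y2 + 36y3
  subject to:
    y1 + 4y3 >= 3
    y2 + 2y3 >= 5
    y1, y2, y3 >= 0

Solving the primal: x* = (5.5, 7).
  primal value c^T x* = 51.5.
Solving the dual: y* = (0, 3.5, 0.75).
  dual value b^T y* = 51.5.
Strong duality: c^T x* = b^T y*. Confirmed.

51.5


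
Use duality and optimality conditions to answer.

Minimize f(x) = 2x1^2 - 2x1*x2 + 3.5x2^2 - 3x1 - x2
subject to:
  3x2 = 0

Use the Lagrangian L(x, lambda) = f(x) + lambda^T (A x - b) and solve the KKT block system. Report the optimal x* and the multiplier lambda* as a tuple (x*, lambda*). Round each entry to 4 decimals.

Form the Lagrangian:
  L(x, lambda) = (1/2) x^T Q x + c^T x + lambda^T (A x - b)
Stationarity (grad_x L = 0): Q x + c + A^T lambda = 0.
Primal feasibility: A x = b.

This gives the KKT block system:
  [ Q   A^T ] [ x     ]   [-c ]
  [ A    0  ] [ lambda ] = [ b ]

Solving the linear system:
  x*      = (0.75, 0)
  lambda* = (0.8333)
  f(x*)   = -1.125

x* = (0.75, 0), lambda* = (0.8333)


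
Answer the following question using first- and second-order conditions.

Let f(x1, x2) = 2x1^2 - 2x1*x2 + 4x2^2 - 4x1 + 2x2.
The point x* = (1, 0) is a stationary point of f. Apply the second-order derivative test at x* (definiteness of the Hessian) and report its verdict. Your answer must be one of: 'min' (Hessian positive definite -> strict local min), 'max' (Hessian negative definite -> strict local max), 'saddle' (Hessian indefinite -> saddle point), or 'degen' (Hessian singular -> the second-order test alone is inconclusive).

Compute the Hessian H = grad^2 f:
  H = [[4, -2], [-2, 8]]
Verify stationarity: grad f(x*) = H x* + g = (0, 0).
Eigenvalues of H: 3.1716, 8.8284.
Both eigenvalues > 0, so H is positive definite -> x* is a strict local min.

min


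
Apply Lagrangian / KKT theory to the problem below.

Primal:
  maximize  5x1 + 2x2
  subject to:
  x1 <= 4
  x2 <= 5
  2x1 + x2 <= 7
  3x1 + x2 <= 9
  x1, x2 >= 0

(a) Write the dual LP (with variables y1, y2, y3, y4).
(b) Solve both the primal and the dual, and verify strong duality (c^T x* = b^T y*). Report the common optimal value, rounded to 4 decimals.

The standard primal-dual pair for 'max c^T x s.t. A x <= b, x >= 0' is:
  Dual:  min b^T y  s.t.  A^T y >= c,  y >= 0.

So the dual LP is:
  minimize  4y1 + 5y2 + 7y3 + 9y4
  subject to:
    y1 + 2y3 + 3y4 >= 5
    y2 + y3 + y4 >= 2
    y1, y2, y3, y4 >= 0

Solving the primal: x* = (2, 3).
  primal value c^T x* = 16.
Solving the dual: y* = (0, 0, 1, 1).
  dual value b^T y* = 16.
Strong duality: c^T x* = b^T y*. Confirmed.

16


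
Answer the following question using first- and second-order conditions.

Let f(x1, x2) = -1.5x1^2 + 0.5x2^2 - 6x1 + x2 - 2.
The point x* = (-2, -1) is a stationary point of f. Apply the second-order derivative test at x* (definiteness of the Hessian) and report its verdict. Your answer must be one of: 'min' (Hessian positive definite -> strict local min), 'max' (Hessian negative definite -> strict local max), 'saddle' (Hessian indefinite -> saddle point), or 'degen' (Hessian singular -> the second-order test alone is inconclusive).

Compute the Hessian H = grad^2 f:
  H = [[-3, 0], [0, 1]]
Verify stationarity: grad f(x*) = H x* + g = (0, 0).
Eigenvalues of H: -3, 1.
Eigenvalues have mixed signs, so H is indefinite -> x* is a saddle point.

saddle


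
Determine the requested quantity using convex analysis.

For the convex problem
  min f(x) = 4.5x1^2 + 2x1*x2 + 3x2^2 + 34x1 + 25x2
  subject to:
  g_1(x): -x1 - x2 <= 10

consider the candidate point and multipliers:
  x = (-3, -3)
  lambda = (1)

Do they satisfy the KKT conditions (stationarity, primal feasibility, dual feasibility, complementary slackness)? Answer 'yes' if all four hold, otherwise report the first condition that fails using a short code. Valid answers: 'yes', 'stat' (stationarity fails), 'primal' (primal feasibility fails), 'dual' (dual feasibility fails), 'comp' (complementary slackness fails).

Gradient of f: grad f(x) = Q x + c = (1, 1)
Constraint values g_i(x) = a_i^T x - b_i:
  g_1((-3, -3)) = -4
Stationarity residual: grad f(x) + sum_i lambda_i a_i = (0, 0)
  -> stationarity OK
Primal feasibility (all g_i <= 0): OK
Dual feasibility (all lambda_i >= 0): OK
Complementary slackness (lambda_i * g_i(x) = 0 for all i): FAILS

Verdict: the first failing condition is complementary_slackness -> comp.

comp


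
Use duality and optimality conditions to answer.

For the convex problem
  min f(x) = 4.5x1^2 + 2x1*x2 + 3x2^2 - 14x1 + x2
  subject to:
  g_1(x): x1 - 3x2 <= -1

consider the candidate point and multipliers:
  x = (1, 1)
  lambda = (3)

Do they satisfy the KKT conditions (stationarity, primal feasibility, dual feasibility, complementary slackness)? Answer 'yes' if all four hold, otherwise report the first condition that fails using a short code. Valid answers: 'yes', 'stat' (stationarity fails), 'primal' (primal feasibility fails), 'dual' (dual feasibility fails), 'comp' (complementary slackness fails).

Gradient of f: grad f(x) = Q x + c = (-3, 9)
Constraint values g_i(x) = a_i^T x - b_i:
  g_1((1, 1)) = -1
Stationarity residual: grad f(x) + sum_i lambda_i a_i = (0, 0)
  -> stationarity OK
Primal feasibility (all g_i <= 0): OK
Dual feasibility (all lambda_i >= 0): OK
Complementary slackness (lambda_i * g_i(x) = 0 for all i): FAILS

Verdict: the first failing condition is complementary_slackness -> comp.

comp


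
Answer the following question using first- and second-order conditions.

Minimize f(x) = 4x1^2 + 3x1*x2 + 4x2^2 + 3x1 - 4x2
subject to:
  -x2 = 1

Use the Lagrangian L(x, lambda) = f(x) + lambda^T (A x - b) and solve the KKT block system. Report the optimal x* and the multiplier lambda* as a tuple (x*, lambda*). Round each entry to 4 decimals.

Form the Lagrangian:
  L(x, lambda) = (1/2) x^T Q x + c^T x + lambda^T (A x - b)
Stationarity (grad_x L = 0): Q x + c + A^T lambda = 0.
Primal feasibility: A x = b.

This gives the KKT block system:
  [ Q   A^T ] [ x     ]   [-c ]
  [ A    0  ] [ lambda ] = [ b ]

Solving the linear system:
  x*      = (0, -1)
  lambda* = (-12)
  f(x*)   = 8

x* = (0, -1), lambda* = (-12)


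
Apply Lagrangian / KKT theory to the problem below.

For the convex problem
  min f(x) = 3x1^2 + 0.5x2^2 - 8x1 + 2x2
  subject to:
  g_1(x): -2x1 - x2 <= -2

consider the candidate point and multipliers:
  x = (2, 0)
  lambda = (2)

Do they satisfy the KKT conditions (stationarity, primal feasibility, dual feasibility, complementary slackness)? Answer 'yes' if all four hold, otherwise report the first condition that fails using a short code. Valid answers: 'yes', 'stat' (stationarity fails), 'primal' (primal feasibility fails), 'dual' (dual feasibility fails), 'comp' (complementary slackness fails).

Gradient of f: grad f(x) = Q x + c = (4, 2)
Constraint values g_i(x) = a_i^T x - b_i:
  g_1((2, 0)) = -2
Stationarity residual: grad f(x) + sum_i lambda_i a_i = (0, 0)
  -> stationarity OK
Primal feasibility (all g_i <= 0): OK
Dual feasibility (all lambda_i >= 0): OK
Complementary slackness (lambda_i * g_i(x) = 0 for all i): FAILS

Verdict: the first failing condition is complementary_slackness -> comp.

comp


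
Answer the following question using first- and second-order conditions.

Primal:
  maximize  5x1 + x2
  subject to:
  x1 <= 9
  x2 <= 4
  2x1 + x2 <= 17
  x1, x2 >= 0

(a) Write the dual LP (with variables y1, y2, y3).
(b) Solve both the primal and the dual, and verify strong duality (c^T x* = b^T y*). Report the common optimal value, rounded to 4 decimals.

The standard primal-dual pair for 'max c^T x s.t. A x <= b, x >= 0' is:
  Dual:  min b^T y  s.t.  A^T y >= c,  y >= 0.

So the dual LP is:
  minimize  9y1 + 4y2 + 17y3
  subject to:
    y1 + 2y3 >= 5
    y2 + y3 >= 1
    y1, y2, y3 >= 0

Solving the primal: x* = (8.5, 0).
  primal value c^T x* = 42.5.
Solving the dual: y* = (0, 0, 2.5).
  dual value b^T y* = 42.5.
Strong duality: c^T x* = b^T y*. Confirmed.

42.5


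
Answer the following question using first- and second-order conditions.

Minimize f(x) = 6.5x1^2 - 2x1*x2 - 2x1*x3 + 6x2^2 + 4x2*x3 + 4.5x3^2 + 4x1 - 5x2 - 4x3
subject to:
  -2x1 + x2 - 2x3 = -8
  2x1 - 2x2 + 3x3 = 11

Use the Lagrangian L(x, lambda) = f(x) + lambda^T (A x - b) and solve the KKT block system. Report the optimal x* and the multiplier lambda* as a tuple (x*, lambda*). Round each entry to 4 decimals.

Form the Lagrangian:
  L(x, lambda) = (1/2) x^T Q x + c^T x + lambda^T (A x - b)
Stationarity (grad_x L = 0): Q x + c + A^T lambda = 0.
Primal feasibility: A x = b.

This gives the KKT block system:
  [ Q   A^T ] [ x     ]   [-c ]
  [ A    0  ] [ lambda ] = [ b ]

Solving the linear system:
  x*      = (1.2828, -0.5655, 2.4345)
  lambda* = (12.3241, 3.8552)
  f(x*)   = 27.2034

x* = (1.2828, -0.5655, 2.4345), lambda* = (12.3241, 3.8552)


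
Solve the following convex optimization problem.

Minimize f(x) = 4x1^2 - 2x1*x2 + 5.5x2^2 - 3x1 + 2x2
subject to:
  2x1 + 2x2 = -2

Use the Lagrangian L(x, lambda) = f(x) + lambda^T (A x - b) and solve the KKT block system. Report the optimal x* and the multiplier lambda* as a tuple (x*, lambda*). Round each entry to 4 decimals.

Form the Lagrangian:
  L(x, lambda) = (1/2) x^T Q x + c^T x + lambda^T (A x - b)
Stationarity (grad_x L = 0): Q x + c + A^T lambda = 0.
Primal feasibility: A x = b.

This gives the KKT block system:
  [ Q   A^T ] [ x     ]   [-c ]
  [ A    0  ] [ lambda ] = [ b ]

Solving the linear system:
  x*      = (-0.3478, -0.6522)
  lambda* = (2.2391)
  f(x*)   = 2.1087

x* = (-0.3478, -0.6522), lambda* = (2.2391)


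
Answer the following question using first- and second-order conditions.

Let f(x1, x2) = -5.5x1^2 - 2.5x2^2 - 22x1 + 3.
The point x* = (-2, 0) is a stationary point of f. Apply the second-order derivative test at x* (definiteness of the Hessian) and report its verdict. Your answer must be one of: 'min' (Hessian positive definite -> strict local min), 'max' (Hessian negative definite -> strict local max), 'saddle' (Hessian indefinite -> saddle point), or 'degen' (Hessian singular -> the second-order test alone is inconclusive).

Compute the Hessian H = grad^2 f:
  H = [[-11, 0], [0, -5]]
Verify stationarity: grad f(x*) = H x* + g = (0, 0).
Eigenvalues of H: -11, -5.
Both eigenvalues < 0, so H is negative definite -> x* is a strict local max.

max


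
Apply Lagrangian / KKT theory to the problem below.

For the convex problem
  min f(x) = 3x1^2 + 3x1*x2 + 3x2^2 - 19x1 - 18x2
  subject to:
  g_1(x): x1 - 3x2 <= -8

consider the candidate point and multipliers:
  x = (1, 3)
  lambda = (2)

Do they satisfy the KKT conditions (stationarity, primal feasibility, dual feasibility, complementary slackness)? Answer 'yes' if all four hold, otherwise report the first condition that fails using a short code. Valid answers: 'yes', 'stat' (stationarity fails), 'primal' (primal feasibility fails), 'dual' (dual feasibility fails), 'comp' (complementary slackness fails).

Gradient of f: grad f(x) = Q x + c = (-4, 3)
Constraint values g_i(x) = a_i^T x - b_i:
  g_1((1, 3)) = 0
Stationarity residual: grad f(x) + sum_i lambda_i a_i = (-2, -3)
  -> stationarity FAILS
Primal feasibility (all g_i <= 0): OK
Dual feasibility (all lambda_i >= 0): OK
Complementary slackness (lambda_i * g_i(x) = 0 for all i): OK

Verdict: the first failing condition is stationarity -> stat.

stat


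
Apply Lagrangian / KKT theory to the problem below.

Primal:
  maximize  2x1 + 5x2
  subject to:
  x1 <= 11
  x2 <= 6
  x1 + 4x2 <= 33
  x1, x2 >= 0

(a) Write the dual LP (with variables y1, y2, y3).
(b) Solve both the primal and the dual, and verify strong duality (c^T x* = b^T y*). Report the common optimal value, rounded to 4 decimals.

The standard primal-dual pair for 'max c^T x s.t. A x <= b, x >= 0' is:
  Dual:  min b^T y  s.t.  A^T y >= c,  y >= 0.

So the dual LP is:
  minimize  11y1 + 6y2 + 33y3
  subject to:
    y1 + y3 >= 2
    y2 + 4y3 >= 5
    y1, y2, y3 >= 0

Solving the primal: x* = (11, 5.5).
  primal value c^T x* = 49.5.
Solving the dual: y* = (0.75, 0, 1.25).
  dual value b^T y* = 49.5.
Strong duality: c^T x* = b^T y*. Confirmed.

49.5


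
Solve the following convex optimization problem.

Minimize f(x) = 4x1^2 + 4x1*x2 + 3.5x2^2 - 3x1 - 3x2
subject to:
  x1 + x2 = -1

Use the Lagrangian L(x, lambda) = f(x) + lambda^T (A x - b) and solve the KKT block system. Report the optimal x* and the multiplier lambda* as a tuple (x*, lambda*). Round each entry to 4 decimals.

Form the Lagrangian:
  L(x, lambda) = (1/2) x^T Q x + c^T x + lambda^T (A x - b)
Stationarity (grad_x L = 0): Q x + c + A^T lambda = 0.
Primal feasibility: A x = b.

This gives the KKT block system:
  [ Q   A^T ] [ x     ]   [-c ]
  [ A    0  ] [ lambda ] = [ b ]

Solving the linear system:
  x*      = (-0.4286, -0.5714)
  lambda* = (8.7143)
  f(x*)   = 5.8571

x* = (-0.4286, -0.5714), lambda* = (8.7143)


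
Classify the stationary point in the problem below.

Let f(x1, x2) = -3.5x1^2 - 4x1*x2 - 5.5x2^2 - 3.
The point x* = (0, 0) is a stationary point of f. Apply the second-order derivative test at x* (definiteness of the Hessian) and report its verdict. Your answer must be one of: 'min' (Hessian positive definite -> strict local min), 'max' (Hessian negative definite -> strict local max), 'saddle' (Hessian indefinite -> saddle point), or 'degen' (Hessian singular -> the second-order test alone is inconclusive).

Compute the Hessian H = grad^2 f:
  H = [[-7, -4], [-4, -11]]
Verify stationarity: grad f(x*) = H x* + g = (0, 0).
Eigenvalues of H: -13.4721, -4.5279.
Both eigenvalues < 0, so H is negative definite -> x* is a strict local max.

max


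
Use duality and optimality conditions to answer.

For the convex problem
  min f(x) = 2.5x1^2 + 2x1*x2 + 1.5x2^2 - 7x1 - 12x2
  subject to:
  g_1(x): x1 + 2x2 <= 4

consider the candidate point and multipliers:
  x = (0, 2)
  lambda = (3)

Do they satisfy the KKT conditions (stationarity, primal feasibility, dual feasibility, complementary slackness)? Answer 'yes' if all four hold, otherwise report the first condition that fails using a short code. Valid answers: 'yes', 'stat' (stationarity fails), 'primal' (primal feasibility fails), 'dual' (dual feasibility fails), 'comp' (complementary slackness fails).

Gradient of f: grad f(x) = Q x + c = (-3, -6)
Constraint values g_i(x) = a_i^T x - b_i:
  g_1((0, 2)) = 0
Stationarity residual: grad f(x) + sum_i lambda_i a_i = (0, 0)
  -> stationarity OK
Primal feasibility (all g_i <= 0): OK
Dual feasibility (all lambda_i >= 0): OK
Complementary slackness (lambda_i * g_i(x) = 0 for all i): OK

Verdict: yes, KKT holds.

yes


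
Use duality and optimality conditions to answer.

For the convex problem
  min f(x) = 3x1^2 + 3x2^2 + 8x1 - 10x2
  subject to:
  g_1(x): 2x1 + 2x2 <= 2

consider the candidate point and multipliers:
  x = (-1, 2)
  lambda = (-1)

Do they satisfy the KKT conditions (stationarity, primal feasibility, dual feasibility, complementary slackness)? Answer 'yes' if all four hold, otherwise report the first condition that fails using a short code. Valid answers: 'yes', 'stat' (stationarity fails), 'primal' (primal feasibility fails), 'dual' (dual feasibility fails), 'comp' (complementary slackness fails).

Gradient of f: grad f(x) = Q x + c = (2, 2)
Constraint values g_i(x) = a_i^T x - b_i:
  g_1((-1, 2)) = 0
Stationarity residual: grad f(x) + sum_i lambda_i a_i = (0, 0)
  -> stationarity OK
Primal feasibility (all g_i <= 0): OK
Dual feasibility (all lambda_i >= 0): FAILS
Complementary slackness (lambda_i * g_i(x) = 0 for all i): OK

Verdict: the first failing condition is dual_feasibility -> dual.

dual


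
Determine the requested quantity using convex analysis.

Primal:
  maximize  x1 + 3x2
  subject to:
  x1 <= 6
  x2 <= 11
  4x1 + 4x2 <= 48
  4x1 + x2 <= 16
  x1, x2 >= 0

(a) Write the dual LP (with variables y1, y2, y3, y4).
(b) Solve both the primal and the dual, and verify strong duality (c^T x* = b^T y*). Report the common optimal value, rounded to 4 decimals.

The standard primal-dual pair for 'max c^T x s.t. A x <= b, x >= 0' is:
  Dual:  min b^T y  s.t.  A^T y >= c,  y >= 0.

So the dual LP is:
  minimize  6y1 + 11y2 + 48y3 + 16y4
  subject to:
    y1 + 4y3 + 4y4 >= 1
    y2 + 4y3 + y4 >= 3
    y1, y2, y3, y4 >= 0

Solving the primal: x* = (1, 11).
  primal value c^T x* = 34.
Solving the dual: y* = (0, 2, 0.25, 0).
  dual value b^T y* = 34.
Strong duality: c^T x* = b^T y*. Confirmed.

34
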